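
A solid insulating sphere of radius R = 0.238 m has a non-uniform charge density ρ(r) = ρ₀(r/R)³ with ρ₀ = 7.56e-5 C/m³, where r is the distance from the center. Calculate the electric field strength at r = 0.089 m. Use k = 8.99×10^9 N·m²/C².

Symmetry ⇒ E = E(r) r̂. Gaussian sphere of radius r = 0.089 m (r < R).
Q_enc = ∫₀^r ρ(r')·4πr'² dr' = (4πρ₀/R³) ∫₀^r r'^5 dr' = 4πρ₀ r^6/(6·R³) = 5.837×10^-9 C.
Gauss's law: E·4πr² = Q_enc/ε₀.
E = k|Q_enc|/r² = (8.99×10^9)(5.837×10^-9)/(0.089)² = 6.62e3 N/C.

|E| = 6.62×10^3 N/C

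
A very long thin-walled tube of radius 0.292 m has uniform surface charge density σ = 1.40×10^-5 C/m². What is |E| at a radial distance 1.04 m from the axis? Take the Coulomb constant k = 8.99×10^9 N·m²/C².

E = 4.44e5 N/C

Choose a coaxial cylinder of radius r = 1.04 m (arbitrary length L) as the Gaussian surface (r > 0.292 m).
The whole shell is enclosed: λ_enc = σ·2πR = (1.40e-5)·2π·(0.292) = 2.569×10^-5 C/m.
By Gauss's law (flux through the curved wall only), E·2πrL = λ_enc L/ε₀.
E = 2k|λ_enc|/r = 2(8.99×10^9)(2.569×10^-5)/(1.04) = 4.44×10^5 N/C.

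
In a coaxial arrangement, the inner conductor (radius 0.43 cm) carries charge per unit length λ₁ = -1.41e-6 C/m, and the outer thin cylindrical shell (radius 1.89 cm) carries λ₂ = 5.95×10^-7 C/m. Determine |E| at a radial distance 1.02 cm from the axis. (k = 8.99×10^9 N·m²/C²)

E = 2.49×10^6 N/C

Choose a coaxial cylinder of radius r = 1.02 cm (arbitrary length L) as the Gaussian surface (between the conductors, 0.43 cm < r < 1.89 cm).
Only the inner wire is enclosed; the outer shell contributes nothing inside itself. λ_enc = λ₁ = -1.41×10^-6 C/m.
Applying ∮E·dA = Q_enc/ε₀ with the end caps contributing no flux:
E = 2k|λ_enc|/r = 2(8.99×10^9)(1.41×10^-6)/(0.0102) = 2.49×10^6 N/C.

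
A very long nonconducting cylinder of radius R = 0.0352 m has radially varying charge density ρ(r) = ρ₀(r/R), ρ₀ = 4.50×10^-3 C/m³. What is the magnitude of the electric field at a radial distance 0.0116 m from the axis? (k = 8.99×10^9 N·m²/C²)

|E| ≈ 6.48×10^5 N/C

Take a coaxial cylindrical Gaussian surface of radius r = 0.0116 m and length L (r < R).
Integrating ρ over the cross-section to radius r: λ_enc = (2πρ₀/R) ∫₀^r r'^2 dr' = 2πρ₀ r^3/(3·R) = 4.179×10^-7 C/m.
By Gauss's law (flux through the curved wall only), E·2πrL = λ_enc L/ε₀.
E = 2k|λ_enc|/r = 2(8.99×10^9)(4.179e-7)/(0.0116) = 6.48e5 N/C.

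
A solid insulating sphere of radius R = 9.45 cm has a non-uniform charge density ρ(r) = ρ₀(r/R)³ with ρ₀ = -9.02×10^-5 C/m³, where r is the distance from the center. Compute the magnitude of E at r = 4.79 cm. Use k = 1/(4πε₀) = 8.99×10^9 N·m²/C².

Symmetry ⇒ E = E(r) r̂. Gaussian sphere of radius r = 4.79 cm (r < R).
Integrate the density: Q_enc = 4π ∫₀^r ρ₀(r'/R)^3 r'² dr' = 4πρ₀ r^6/(6·R³) = -2.704×10^-9 C.
Applying ∮E·dA = Q_enc/ε₀ with Φ = E(4πr²):
E = k|Q_enc|/r² = (8.99×10^9)(2.704×10^-9)/(0.0479)² = 1.06×10^4 N/C.

E ≈ 1.06×10^4 V/m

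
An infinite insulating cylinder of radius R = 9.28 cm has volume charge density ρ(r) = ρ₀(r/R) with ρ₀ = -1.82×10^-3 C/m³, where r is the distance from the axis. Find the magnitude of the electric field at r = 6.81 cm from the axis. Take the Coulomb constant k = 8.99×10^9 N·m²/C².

By cylindrical symmetry E is radial; use a coaxial Gaussian cylinder of radius 6.81 cm and length L (r < R).
Integrating ρ over the cross-section to radius r: λ_enc = (2πρ₀/R) ∫₀^r r'^2 dr' = 2πρ₀ r^3/(3·R) = -1.297×10^-5 C/m.
Since E is radial and uniform over the curved surface, Φ = E·2πrL = Q_enc/ε₀ = λ_enc L/ε₀.
E = 2k|λ_enc|/r = 2(8.99×10^9)(1.297×10^-5)/(0.0681) = 3.43×10^6 N/C.

3.43×10^6 V/m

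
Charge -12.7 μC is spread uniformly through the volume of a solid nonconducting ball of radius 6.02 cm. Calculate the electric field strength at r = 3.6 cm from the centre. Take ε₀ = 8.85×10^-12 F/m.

Symmetry ⇒ E = E(r) r̂. Gaussian sphere of radius r = 3.6 cm (r < R).
Only the charge within r is enclosed: Q_enc = Q·(r/R)³ = (-12.7 μC)·(3.6 cm/6.02 cm)³ = -2.716×10^-6 C.
Since E is radial and uniform over the Gaussian sphere, Φ = E·4πr² = Q_enc/ε₀.
E = |Q_enc|/(4πε₀r²) = (2.716e-6)/(4π·8.85×10^-12·(0.036)²) = 1.88e7 N/C.

|E| = 1.88×10^7 V/m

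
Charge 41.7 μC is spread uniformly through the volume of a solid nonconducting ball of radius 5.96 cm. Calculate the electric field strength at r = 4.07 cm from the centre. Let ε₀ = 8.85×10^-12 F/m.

By spherical symmetry E is radial; choose a Gaussian sphere of radius r = 4.07 cm (r < R).
For a uniform sphere the enclosed fraction is (r/R)³, so Q_enc = (41.7 μC)(0.0407/0.0596)³ = 1.328×10^-5 C.
By Gauss's law, ∮E·dA = E·4πr² = Q_enc/ε₀.
E = |Q_enc|/(4πε₀r²) = (1.328×10^-5)/(4π·8.85×10^-12·(0.0407)²) = 7.21×10^7 N/C.

E = 7.21×10^7 V/m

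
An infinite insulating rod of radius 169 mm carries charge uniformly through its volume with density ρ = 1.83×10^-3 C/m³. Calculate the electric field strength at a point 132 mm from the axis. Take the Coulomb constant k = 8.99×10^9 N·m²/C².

By cylindrical symmetry E is radial; use a coaxial Gaussian cylinder of radius 132 mm and length L (r < R).
Enclosed charge per unit length: λ_enc = ρ·πr² = (1.83e-3)π(0.132)² = 1.002e-4 C/m.
Gauss's law: E·2πrL = λ_enc L/ε₀.
E = 2k|λ_enc|/r = 2(8.99×10^9)(1.002×10^-4)/(0.132) = 1.36×10^7 N/C.

1.36×10^7 N/C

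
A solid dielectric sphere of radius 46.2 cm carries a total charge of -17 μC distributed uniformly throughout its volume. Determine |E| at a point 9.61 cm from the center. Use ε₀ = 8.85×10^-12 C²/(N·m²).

By spherical symmetry E is radial; choose a Gaussian sphere of radius r = 9.61 cm (r < R).
Only the charge within r is enclosed: Q_enc = Q·(r/R)³ = (-17 μC)·(9.61 cm/46.2 cm)³ = -1.53×10^-7 C.
By Gauss's law, ∮E·dA = E·4πr² = Q_enc/ε₀.
E = |Q_enc|/(4πε₀r²) = (1.53×10^-7)/(4π·8.85×10^-12·(0.0961)²) = 1.49×10^5 N/C.

E = 1.49×10^5 N/C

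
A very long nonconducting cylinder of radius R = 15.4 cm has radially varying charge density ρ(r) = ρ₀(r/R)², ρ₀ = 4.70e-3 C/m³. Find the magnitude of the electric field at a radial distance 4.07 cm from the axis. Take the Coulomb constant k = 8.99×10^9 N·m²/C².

By cylindrical symmetry E is radial; use a coaxial Gaussian cylinder of radius 4.07 cm and length L (r < R).
Integrating ρ over the cross-section to radius r: λ_enc = (2πρ₀/R²) ∫₀^r r'^3 dr' = 2πρ₀ r^4/(4·R²) = 8.542e-7 C/m.
By Gauss's law (flux through the curved wall only), E·2πrL = λ_enc L/ε₀.
E = 2k|λ_enc|/r = 2(8.99×10^9)(8.542e-7)/(0.0407) = 3.77×10^5 N/C.

3.77e5 N/C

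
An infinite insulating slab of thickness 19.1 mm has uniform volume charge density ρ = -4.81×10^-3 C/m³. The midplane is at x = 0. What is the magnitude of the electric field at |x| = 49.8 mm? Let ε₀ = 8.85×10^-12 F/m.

|E| ≈ 5.19×10^6 N/C

The point |x| = 49.8 mm lies outside the slab (half-thickness 0.00955 m). A symmetric pillbox spanning the full slab encloses Q_enc = ρ·d·A.
Flux = 2EA ⇒ E = |ρ|d/(2ε₀), independent of distance outside.
E = (4.81×10^-3)(0.0191)/(2·8.85×10^-12) = 5.19×10^6 N/C.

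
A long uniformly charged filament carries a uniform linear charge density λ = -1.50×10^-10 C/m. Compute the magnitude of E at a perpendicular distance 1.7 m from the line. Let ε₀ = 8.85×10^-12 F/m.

|E| = 1.59 N/C

Take a coaxial cylindrical Gaussian surface of radius r = 1.7 m and length L.
Q_enc = λL, so λ_enc = -1.50×10^-10 C/m.
Applying ∮E·dA = Q_enc/ε₀ with the end caps contributing no flux:
E = |λ_enc|/(2πε₀r) = (1.50e-10)/(2π·8.85×10^-12·1.7) = 1.59 N/C.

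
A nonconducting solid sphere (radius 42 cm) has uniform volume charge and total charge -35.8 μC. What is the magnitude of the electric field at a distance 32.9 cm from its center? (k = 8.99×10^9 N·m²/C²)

Symmetry ⇒ E = E(r) r̂. Gaussian sphere of radius r = 32.9 cm (r < R).
For a uniform sphere the enclosed fraction is (r/R)³, so Q_enc = (-35.8 μC)(0.329/0.42)³ = -1.721×10^-5 C.
By Gauss's law, ∮E·dA = E·4πr² = Q_enc/ε₀.
E = k|Q_enc|/r² = (8.99×10^9)(1.721e-5)/(0.329)² = 1.43e6 N/C.

|E| ≈ 1.43×10^6 N/C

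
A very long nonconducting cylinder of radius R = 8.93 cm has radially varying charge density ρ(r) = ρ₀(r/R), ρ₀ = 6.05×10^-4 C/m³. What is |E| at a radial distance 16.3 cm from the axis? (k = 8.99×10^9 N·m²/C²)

|E| ≈ 1.11e6 N/C

Take a coaxial cylindrical Gaussian surface of radius r = 16.3 cm and length L (r > R, full charge per length enclosed).
λ_enc = 2π ∫₀^R ρ₀(r'/R)^1 r' dr' = 2πρ₀R²/3 = 1.01e-5 C/m.
Applying ∮E·dA = Q_enc/ε₀ with the end caps contributing no flux:
E = 2k|λ_enc|/r = 2(8.99×10^9)(1.01×10^-5)/(0.163) = 1.11×10^6 N/C.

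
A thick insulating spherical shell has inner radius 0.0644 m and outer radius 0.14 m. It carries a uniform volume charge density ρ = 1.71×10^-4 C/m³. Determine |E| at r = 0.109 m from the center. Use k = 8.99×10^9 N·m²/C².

|E| ≈ 5.57e5 N/C

Take a concentric spherical Gaussian surface of radius r = 0.109 m (within the shell material, 0.0644 m < r < 0.14 m).
Only the shell between 0.0644 m and r is enclosed: Q_enc = ρ·(4π/3)(r³ − a³) = (1.71×10^-4)·(4π/3)·((0.109)³ − (0.0644)³) = 7.363e-7 C.
By Gauss's law, ∮E·dA = E·4πr² = Q_enc/ε₀.
E = k|Q_enc|/r² = (8.99×10^9)(7.363e-7)/(0.109)² = 5.57e5 N/C.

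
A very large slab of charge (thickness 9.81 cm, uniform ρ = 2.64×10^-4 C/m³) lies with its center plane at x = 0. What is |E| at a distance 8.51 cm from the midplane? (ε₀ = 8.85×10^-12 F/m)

E = 1.46×10^6 V/m

The point |x| = 8.51 cm lies outside the slab (half-thickness 0.04905 m). A symmetric pillbox spanning the full slab encloses Q_enc = ρ·d·A.
Flux = 2EA ⇒ E = |ρ|d/(2ε₀), independent of distance outside.
E = (2.64e-4)(0.0981)/(2·8.85×10^-12) = 1.46×10^6 N/C.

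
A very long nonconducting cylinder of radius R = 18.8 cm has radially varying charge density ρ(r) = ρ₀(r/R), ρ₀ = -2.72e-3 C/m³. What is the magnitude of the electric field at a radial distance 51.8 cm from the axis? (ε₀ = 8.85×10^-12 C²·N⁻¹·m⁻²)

Choose a coaxial cylinder of radius r = 51.8 cm (arbitrary length L) as the Gaussian surface (r > R, full charge per length enclosed).
λ_enc = 2π ∫₀^R ρ₀(r'/R)^1 r' dr' = 2πρ₀R²/3 = -2.013e-4 C/m.
Gauss's law: E·2πrL = λ_enc L/ε₀.
E = |λ_enc|/(2πε₀r) = (2.013×10^-4)/(2π·8.85×10^-12·0.518) = 6.99e6 N/C.

E ≈ 6.99×10^6 V/m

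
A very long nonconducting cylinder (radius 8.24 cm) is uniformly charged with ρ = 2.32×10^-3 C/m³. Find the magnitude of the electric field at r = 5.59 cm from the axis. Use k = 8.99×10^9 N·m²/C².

|E| = 7.33e6 N/C

Coaxial Gaussian cylinder, radius r = 5.59 cm, length L (r < R).
Enclosed charge per unit length: λ_enc = ρ·πr² = (2.32×10^-3)π(0.0559)² = 2.278e-5 C/m.
By Gauss's law (flux through the curved wall only), E·2πrL = λ_enc L/ε₀.
E = 2k|λ_enc|/r = 2(8.99×10^9)(2.278e-5)/(0.0559) = 7.33e6 N/C.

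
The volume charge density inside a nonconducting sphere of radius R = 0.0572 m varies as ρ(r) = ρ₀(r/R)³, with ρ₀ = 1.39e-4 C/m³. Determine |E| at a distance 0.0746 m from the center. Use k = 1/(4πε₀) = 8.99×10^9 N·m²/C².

Take a concentric spherical Gaussian surface of radius r = 0.0746 m (r > R, all charge enclosed).
Q_enc = 4π ∫₀^R ρ₀(r'/R)^3 r'² dr' = 4πρ₀R³/6 = 5.448×10^-8 C.
Gauss's law: E·4πr² = Q_enc/ε₀.
E = k|Q_enc|/r² = (8.99×10^9)(5.448×10^-8)/(0.0746)² = 8.80×10^4 N/C.

|E| = 8.80×10^4 V/m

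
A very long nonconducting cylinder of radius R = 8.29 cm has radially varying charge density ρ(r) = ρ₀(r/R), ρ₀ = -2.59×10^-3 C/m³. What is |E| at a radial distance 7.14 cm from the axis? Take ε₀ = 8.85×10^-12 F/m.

E = 6.00e6 N/C

Take a coaxial cylindrical Gaussian surface of radius r = 7.14 cm and length L (r < R).
Integrating ρ over the cross-section to radius r: λ_enc = (2πρ₀/R) ∫₀^r r'^2 dr' = 2πρ₀ r^3/(3·R) = -2.382e-5 C/m.
Gauss's law: E·2πrL = λ_enc L/ε₀.
E = |λ_enc|/(2πε₀r) = (2.382×10^-5)/(2π·8.85×10^-12·0.0714) = 6.00×10^6 N/C.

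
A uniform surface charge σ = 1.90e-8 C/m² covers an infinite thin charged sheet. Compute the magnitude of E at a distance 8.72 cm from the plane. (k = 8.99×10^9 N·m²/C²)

By planar symmetry E is perpendicular to the sheet and uniform; use a Gaussian pillbox with flat faces of area A on each side of the sheet.
Only the two end caps contribute flux: Φ = 2EA. With Q_enc = σA, Gauss's law gives E = |σ|/(2ε₀).
E = 2πk|σ| = 2π(8.99×10^9)(1.90×10^-8) = 1.07×10^3 N/C.

1.07×10^3 N/C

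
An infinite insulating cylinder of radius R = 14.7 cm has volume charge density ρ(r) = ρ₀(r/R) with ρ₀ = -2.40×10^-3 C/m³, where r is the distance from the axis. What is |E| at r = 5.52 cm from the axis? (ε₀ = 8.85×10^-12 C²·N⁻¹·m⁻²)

E = 1.87e6 N/C

Choose a coaxial cylinder of radius r = 5.52 cm (arbitrary length L) as the Gaussian surface (r < R).
λ_enc = ∫₀^r ρ(r')·2πr' dr' = (2πρ₀/R)·r^3/3 = -5.751×10^-6 C/m.
Applying ∮E·dA = Q_enc/ε₀ with the end caps contributing no flux:
E = |λ_enc|/(2πε₀r) = (5.751×10^-6)/(2π·8.85×10^-12·0.0552) = 1.87×10^6 N/C.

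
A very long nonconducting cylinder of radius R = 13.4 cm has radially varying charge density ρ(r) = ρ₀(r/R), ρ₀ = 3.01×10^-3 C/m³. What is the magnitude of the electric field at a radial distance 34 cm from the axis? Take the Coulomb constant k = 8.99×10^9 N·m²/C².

Take a coaxial cylindrical Gaussian surface of radius r = 34 cm and length L (r > R, full charge per length enclosed).
λ_enc = 2π ∫₀^R ρ₀(r'/R)^1 r' dr' = 2πρ₀R²/3 = 1.132×10^-4 C/m.
Applying ∮E·dA = Q_enc/ε₀ with the end caps contributing no flux:
E = 2k|λ_enc|/r = 2(8.99×10^9)(1.132e-4)/(0.34) = 5.99×10^6 N/C.

|E| = 5.99×10^6 V/m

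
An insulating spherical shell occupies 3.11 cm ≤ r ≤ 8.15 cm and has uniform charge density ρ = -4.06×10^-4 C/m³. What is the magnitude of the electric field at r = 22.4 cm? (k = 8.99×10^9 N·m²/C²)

E ≈ 1.56×10^5 V/m

Symmetry ⇒ E = E(r) r̂. Gaussian sphere of radius r = 22.4 cm (r > 8.15 cm, enclosing the whole shell).
Q_enc = ρ·(4π/3)(b³ − a³) = (-4.06e-4)·(4π/3)·((0.0815)³ − (0.0311)³) = -8.695×10^-7 C.
Since E is radial and uniform over the Gaussian sphere, Φ = E·4πr² = Q_enc/ε₀.
E = k|Q_enc|/r² = (8.99×10^9)(8.695e-7)/(0.224)² = 1.56×10^5 N/C.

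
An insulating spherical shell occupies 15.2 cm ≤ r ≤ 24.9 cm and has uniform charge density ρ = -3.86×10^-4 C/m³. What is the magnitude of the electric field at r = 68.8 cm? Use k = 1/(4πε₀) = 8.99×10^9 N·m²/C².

E ≈ 3.66×10^5 V/m

Take a concentric spherical Gaussian surface of radius r = 68.8 cm (r > 24.9 cm, enclosing the whole shell).
Q_enc = ρ·(4π/3)(b³ − a³) = (-3.86×10^-4)·(4π/3)·((0.249)³ − (0.152)³) = -1.928e-5 C.
Applying ∮E·dA = Q_enc/ε₀ with Φ = E(4πr²):
E = k|Q_enc|/r² = (8.99×10^9)(1.928e-5)/(0.688)² = 3.66e5 N/C.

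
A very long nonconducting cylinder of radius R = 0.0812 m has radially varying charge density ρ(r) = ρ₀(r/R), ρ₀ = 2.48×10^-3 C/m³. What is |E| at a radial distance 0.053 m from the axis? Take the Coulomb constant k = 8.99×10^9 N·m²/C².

Choose a coaxial cylinder of radius r = 0.053 m (arbitrary length L) as the Gaussian surface (r < R).
Integrating ρ over the cross-section to radius r: λ_enc = (2πρ₀/R) ∫₀^r r'^2 dr' = 2πρ₀ r^3/(3·R) = 9.523×10^-6 C/m.
Applying ∮E·dA = Q_enc/ε₀ with the end caps contributing no flux:
E = 2k|λ_enc|/r = 2(8.99×10^9)(9.523×10^-6)/(0.053) = 3.23×10^6 N/C.

E ≈ 3.23e6 V/m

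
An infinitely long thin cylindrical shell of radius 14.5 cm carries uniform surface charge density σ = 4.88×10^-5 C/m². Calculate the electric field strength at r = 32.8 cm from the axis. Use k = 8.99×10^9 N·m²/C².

E ≈ 2.44×10^6 N/C

By cylindrical symmetry E is radial; use a coaxial Gaussian cylinder of radius 32.8 cm and length L (r > 14.5 cm).
The whole shell is enclosed: λ_enc = σ·2πR = (4.88×10^-5)·2π·(0.145) = 4.446e-5 C/m.
Since E is radial and uniform over the curved surface, Φ = E·2πrL = Q_enc/ε₀ = λ_enc L/ε₀.
E = 2k|λ_enc|/r = 2(8.99×10^9)(4.446×10^-5)/(0.328) = 2.44×10^6 N/C.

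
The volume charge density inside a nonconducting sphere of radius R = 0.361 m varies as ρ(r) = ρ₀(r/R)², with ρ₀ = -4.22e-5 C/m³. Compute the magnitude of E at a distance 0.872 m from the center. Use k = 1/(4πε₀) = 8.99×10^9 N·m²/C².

E ≈ 5.90×10^4 N/C

Use a concentric Gaussian sphere at r = 0.872 m (r > R, all charge enclosed).
Q_enc = 4π ∫₀^R ρ₀(r'/R)^2 r'² dr' = 4πρ₀R³/5 = -4.99e-6 C.
Since E is radial and uniform over the Gaussian sphere, Φ = E·4πr² = Q_enc/ε₀.
E = k|Q_enc|/r² = (8.99×10^9)(4.99e-6)/(0.872)² = 5.90×10^4 N/C.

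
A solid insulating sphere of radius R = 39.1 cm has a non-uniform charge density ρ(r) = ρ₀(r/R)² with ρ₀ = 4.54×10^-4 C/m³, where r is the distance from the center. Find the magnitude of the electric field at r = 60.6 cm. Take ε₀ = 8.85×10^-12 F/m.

Use a concentric Gaussian sphere at r = 60.6 cm (r > R, all charge enclosed).
Q_enc = 4π ∫₀^R ρ₀(r'/R)^2 r'² dr' = 4πρ₀R³/5 = 6.821×10^-5 C.
Applying ∮E·dA = Q_enc/ε₀ with Φ = E(4πr²):
E = |Q_enc|/(4πε₀r²) = (6.821×10^-5)/(4π·8.85×10^-12·(0.606)²) = 1.67×10^6 N/C.

1.67×10^6 N/C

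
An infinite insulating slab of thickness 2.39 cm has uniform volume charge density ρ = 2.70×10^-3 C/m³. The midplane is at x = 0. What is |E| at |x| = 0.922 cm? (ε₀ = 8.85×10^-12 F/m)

2.81×10^6 N/C

By symmetry E is perpendicular to the slab. A Gaussian pillbox from −0.922 cm to +0.922 cm (face area A) lies entirely within the slab.
Q_enc = ρ·(2x)·A and flux = 2EA, so 2EA = 2ρxA/ε₀ ⇒ E = |ρ|x/ε₀.
E = (2.70×10^-3)(0.00922)/(8.85×10^-12) = 2.81e6 N/C.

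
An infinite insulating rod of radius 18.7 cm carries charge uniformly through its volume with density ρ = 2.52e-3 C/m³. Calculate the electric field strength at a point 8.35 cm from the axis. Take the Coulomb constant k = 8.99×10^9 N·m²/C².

Take a coaxial cylindrical Gaussian surface of radius r = 8.35 cm and length L (r < R).
Charge inside radius r per length L is ρ·πr²·L, so λ_enc = ρπr² = 5.52e-5 C/m.
Since E is radial and uniform over the curved surface, Φ = E·2πrL = Q_enc/ε₀ = λ_enc L/ε₀.
E = 2k|λ_enc|/r = 2(8.99×10^9)(5.52×10^-5)/(0.0835) = 1.19×10^7 N/C.

|E| ≈ 1.19e7 N/C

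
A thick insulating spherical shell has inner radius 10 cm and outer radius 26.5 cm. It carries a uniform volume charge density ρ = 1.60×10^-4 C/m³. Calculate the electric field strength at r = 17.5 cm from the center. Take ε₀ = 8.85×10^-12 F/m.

Symmetry ⇒ E = E(r) r̂. Gaussian sphere of radius r = 17.5 cm (within the shell material, 10 cm < r < 26.5 cm).
Only the shell between 10 cm and r is enclosed: Q_enc = ρ·(4π/3)(r³ − a³) = (1.60e-4)·(4π/3)·((0.175)³ − (0.1)³) = 2.922×10^-6 C.
Gauss's law: E·4πr² = Q_enc/ε₀.
E = |Q_enc|/(4πε₀r²) = (2.922×10^-6)/(4π·8.85×10^-12·(0.175)²) = 8.58×10^5 N/C.

|E| = 8.58×10^5 V/m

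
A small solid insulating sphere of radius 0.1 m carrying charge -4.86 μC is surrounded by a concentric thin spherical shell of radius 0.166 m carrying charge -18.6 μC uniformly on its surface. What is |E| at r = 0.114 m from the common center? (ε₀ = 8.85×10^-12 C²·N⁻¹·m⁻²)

3.36×10^6 N/C

By spherical symmetry E is radial; choose a Gaussian sphere of radius r = 0.114 m (between the bodies, 0.1 m < r < 0.166 m).
The shell at 0.166 m lies outside the Gaussian surface, so Q_enc = -4.86 μC = -4.86e-6 C.
Gauss's law: E·4πr² = Q_enc/ε₀.
E = |Q_enc|/(4πε₀r²) = (4.86×10^-6)/(4π·8.85×10^-12·(0.114)²) = 3.36e6 N/C.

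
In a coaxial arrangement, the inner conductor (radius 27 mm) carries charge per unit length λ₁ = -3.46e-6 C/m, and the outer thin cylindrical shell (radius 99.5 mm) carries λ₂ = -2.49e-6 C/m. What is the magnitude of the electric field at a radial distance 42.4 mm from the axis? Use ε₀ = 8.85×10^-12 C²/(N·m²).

|E| ≈ 1.47×10^6 N/C

Take a coaxial cylindrical Gaussian surface of radius r = 42.4 mm and length L (between the conductors, 27 mm < r < 99.5 mm).
Only the inner wire is enclosed; the outer shell contributes nothing inside itself. λ_enc = λ₁ = -3.46e-6 C/m.
Applying ∮E·dA = Q_enc/ε₀ with the end caps contributing no flux:
E = |λ_enc|/(2πε₀r) = (3.46e-6)/(2π·8.85×10^-12·0.0424) = 1.47×10^6 N/C.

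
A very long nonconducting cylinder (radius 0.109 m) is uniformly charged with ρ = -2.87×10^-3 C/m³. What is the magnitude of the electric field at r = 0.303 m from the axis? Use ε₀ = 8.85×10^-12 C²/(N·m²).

By cylindrical symmetry E is radial; use a coaxial Gaussian cylinder of radius 0.303 m and length L (r > 0.109 m, full cross-section enclosed).
λ_enc = ρ·πR² = (-2.87×10^-3)π(0.109)² = -1.071×10^-4 C/m.
Since E is radial and uniform over the curved surface, Φ = E·2πrL = Q_enc/ε₀ = λ_enc L/ε₀.
E = |λ_enc|/(2πε₀r) = (1.071e-4)/(2π·8.85×10^-12·0.303) = 6.36×10^6 N/C.

|E| ≈ 6.36×10^6 N/C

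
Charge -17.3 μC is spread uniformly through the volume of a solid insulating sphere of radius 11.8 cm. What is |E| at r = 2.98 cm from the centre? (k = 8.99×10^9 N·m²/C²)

E ≈ 2.82e6 V/m

Symmetry ⇒ E = E(r) r̂. Gaussian sphere of radius r = 2.98 cm (r < R).
For a uniform sphere the enclosed fraction is (r/R)³, so Q_enc = (-17.3 μC)(0.0298/0.118)³ = -2.786×10^-7 C.
Applying ∮E·dA = Q_enc/ε₀ with Φ = E(4πr²):
E = k|Q_enc|/r² = (8.99×10^9)(2.786e-7)/(0.0298)² = 2.82×10^6 N/C.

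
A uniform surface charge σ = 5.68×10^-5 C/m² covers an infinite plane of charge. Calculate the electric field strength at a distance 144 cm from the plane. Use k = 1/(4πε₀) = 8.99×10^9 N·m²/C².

E ≈ 3.21e6 N/C

By planar symmetry E is perpendicular to the sheet and uniform; use a Gaussian pillbox with flat faces of area A on each side of the sheet.
Flux Φ = 2EA and Q_enc = σA, so 2EA = σA/ε₀ ⇒ E = |σ|/(2ε₀), independent of distance.
E = 2πk|σ| = 2π(8.99×10^9)(5.68×10^-5) = 3.21×10^6 N/C.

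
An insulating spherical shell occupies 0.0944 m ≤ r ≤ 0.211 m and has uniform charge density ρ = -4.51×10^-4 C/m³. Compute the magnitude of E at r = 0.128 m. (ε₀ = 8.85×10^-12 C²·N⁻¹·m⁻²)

Take a concentric spherical Gaussian surface of radius r = 0.128 m (within the shell material, 0.0944 m < r < 0.211 m).
Only the shell between 0.0944 m and r is enclosed: Q_enc = ρ·(4π/3)(r³ − a³) = (-4.51×10^-4)·(4π/3)·((0.128)³ − (0.0944)³) = -2.373e-6 C.
Gauss's law: E·4πr² = Q_enc/ε₀.
E = |Q_enc|/(4πε₀r²) = (2.373×10^-6)/(4π·8.85×10^-12·(0.128)²) = 1.30×10^6 N/C.

E ≈ 1.30×10^6 N/C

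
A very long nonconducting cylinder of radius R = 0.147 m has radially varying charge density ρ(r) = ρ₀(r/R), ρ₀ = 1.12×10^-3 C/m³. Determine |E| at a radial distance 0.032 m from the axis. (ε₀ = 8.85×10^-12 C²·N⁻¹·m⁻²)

By cylindrical symmetry E is radial; use a coaxial Gaussian cylinder of radius 0.032 m and length L (r < R).
Integrating ρ over the cross-section to radius r: λ_enc = (2πρ₀/R) ∫₀^r r'^2 dr' = 2πρ₀ r^3/(3·R) = 5.229e-7 C/m.
By Gauss's law (flux through the curved wall only), E·2πrL = λ_enc L/ε₀.
E = |λ_enc|/(2πε₀r) = (5.229×10^-7)/(2π·8.85×10^-12·0.032) = 2.94e5 N/C.

|E| = 2.94×10^5 N/C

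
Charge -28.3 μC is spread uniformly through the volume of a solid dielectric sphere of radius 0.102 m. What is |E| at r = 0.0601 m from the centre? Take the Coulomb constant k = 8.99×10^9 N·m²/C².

E = 1.44×10^7 N/C

Take a concentric spherical Gaussian surface of radius r = 0.0601 m (r < R).
Only the charge within r is enclosed: Q_enc = Q·(r/R)³ = (-28.3 μC)·(0.0601 m/0.102 m)³ = -5.789×10^-6 C.
Applying ∮E·dA = Q_enc/ε₀ with Φ = E(4πr²):
E = k|Q_enc|/r² = (8.99×10^9)(5.789×10^-6)/(0.0601)² = 1.44×10^7 N/C.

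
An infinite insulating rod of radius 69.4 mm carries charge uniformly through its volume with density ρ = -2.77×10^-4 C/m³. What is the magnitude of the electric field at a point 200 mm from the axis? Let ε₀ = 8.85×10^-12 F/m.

E = 3.77×10^5 N/C

By cylindrical symmetry E is radial; use a coaxial Gaussian cylinder of radius 200 mm and length L (r > 69.4 mm, full cross-section enclosed).
λ_enc = ρ·πR² = (-2.77×10^-4)π(0.0694)² = -4.191×10^-6 C/m.
Applying ∮E·dA = Q_enc/ε₀ with the end caps contributing no flux:
E = |λ_enc|/(2πε₀r) = (4.191×10^-6)/(2π·8.85×10^-12·0.2) = 3.77×10^5 N/C.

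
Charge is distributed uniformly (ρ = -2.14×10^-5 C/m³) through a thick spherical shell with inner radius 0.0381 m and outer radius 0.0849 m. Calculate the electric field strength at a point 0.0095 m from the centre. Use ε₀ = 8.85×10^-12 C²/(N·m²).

Take a concentric spherical Gaussian surface of radius r = 0.0095 m (r < 0.0381 m, inside the empty cavity).
No charge is enclosed, so by Gauss's law E·4πr² = 0 ⇒ E = 0.

|E| = 0 N/C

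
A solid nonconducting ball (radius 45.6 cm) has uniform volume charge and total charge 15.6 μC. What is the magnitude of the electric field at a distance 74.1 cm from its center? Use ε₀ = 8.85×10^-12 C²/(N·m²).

E ≈ 2.55×10^5 N/C

Take a concentric spherical Gaussian surface of radius r = 74.1 cm (r > R, so the entire charge is enclosed).
Q_enc = 15.6 μC = 1.56×10^-5 C.
Gauss's law: E·4πr² = Q_enc/ε₀.
E = |Q_enc|/(4πε₀r²) = (1.56×10^-5)/(4π·8.85×10^-12·(0.741)²) = 2.55e5 N/C.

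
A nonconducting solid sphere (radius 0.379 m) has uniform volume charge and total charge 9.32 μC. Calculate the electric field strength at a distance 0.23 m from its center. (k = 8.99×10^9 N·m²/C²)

3.54e5 N/C

By spherical symmetry E is radial; choose a Gaussian sphere of radius r = 0.23 m (r < R).
For a uniform sphere the enclosed fraction is (r/R)³, so Q_enc = (9.32 μC)(0.23/0.379)³ = 2.083×10^-6 C.
By Gauss's law, ∮E·dA = E·4πr² = Q_enc/ε₀.
E = k|Q_enc|/r² = (8.99×10^9)(2.083e-6)/(0.23)² = 3.54e5 N/C.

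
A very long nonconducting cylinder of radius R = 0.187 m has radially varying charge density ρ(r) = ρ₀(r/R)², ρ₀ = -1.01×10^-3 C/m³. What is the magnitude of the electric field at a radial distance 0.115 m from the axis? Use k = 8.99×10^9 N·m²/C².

|E| ≈ 1.24e6 N/C

By cylindrical symmetry E is radial; use a coaxial Gaussian cylinder of radius 0.115 m and length L (r < R).
λ_enc = ∫₀^r ρ(r')·2πr' dr' = (2πρ₀/R²)·r^4/4 = -7.935×10^-6 C/m.
Since E is radial and uniform over the curved surface, Φ = E·2πrL = Q_enc/ε₀ = λ_enc L/ε₀.
E = 2k|λ_enc|/r = 2(8.99×10^9)(7.935e-6)/(0.115) = 1.24×10^6 N/C.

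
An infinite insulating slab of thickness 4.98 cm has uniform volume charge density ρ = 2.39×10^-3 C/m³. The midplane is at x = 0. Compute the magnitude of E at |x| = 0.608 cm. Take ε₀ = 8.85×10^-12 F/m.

By symmetry E is perpendicular to the slab. A Gaussian pillbox from −0.608 cm to +0.608 cm (face area A) lies entirely within the slab.
Q_enc = ρ·(2x)·A and flux = 2EA, so 2EA = 2ρxA/ε₀ ⇒ E = |ρ|x/ε₀.
E = (2.39e-3)(0.00608)/(8.85×10^-12) = 1.64e6 N/C.

E ≈ 1.64e6 V/m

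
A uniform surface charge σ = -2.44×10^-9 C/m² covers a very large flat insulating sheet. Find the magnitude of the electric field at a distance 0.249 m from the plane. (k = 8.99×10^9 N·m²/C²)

138 V/m

The symmetry is planar: E is normal to the sheet and the same magnitude on both sides. Take a pillbox straddling the sheet with end-cap area A.
Flux Φ = 2EA and Q_enc = σA, so 2EA = σA/ε₀ ⇒ E = |σ|/(2ε₀), independent of distance.
E = 2πk|σ| = 2π(8.99×10^9)(2.44×10^-9) = 138 N/C.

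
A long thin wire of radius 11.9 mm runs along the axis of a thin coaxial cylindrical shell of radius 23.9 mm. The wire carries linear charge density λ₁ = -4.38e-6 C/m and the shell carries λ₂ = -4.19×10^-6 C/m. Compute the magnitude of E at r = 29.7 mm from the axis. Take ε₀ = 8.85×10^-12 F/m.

By cylindrical symmetry E is radial; use a coaxial Gaussian cylinder of radius 29.7 mm and length L (r > 23.9 mm, enclosing both).
λ_enc = λ₁ + λ₂ = (-4.38e-6) + (-4.19×10^-6) = -8.57e-6 C/m.
By Gauss's law (flux through the curved wall only), E·2πrL = λ_enc L/ε₀.
E = |λ_enc|/(2πε₀r) = (8.57×10^-6)/(2π·8.85×10^-12·0.0297) = 5.19e6 N/C.

|E| = 5.19e6 N/C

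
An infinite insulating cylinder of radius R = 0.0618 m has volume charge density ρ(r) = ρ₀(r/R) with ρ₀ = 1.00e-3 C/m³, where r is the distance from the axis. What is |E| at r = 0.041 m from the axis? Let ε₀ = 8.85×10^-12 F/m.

|E| ≈ 1.02×10^6 N/C

Coaxial Gaussian cylinder, radius r = 0.041 m, length L (r < R).
λ_enc = ∫₀^r ρ(r')·2πr' dr' = (2πρ₀/R)·r^3/3 = 2.336×10^-6 C/m.
Gauss's law: E·2πrL = λ_enc L/ε₀.
E = |λ_enc|/(2πε₀r) = (2.336e-6)/(2π·8.85×10^-12·0.041) = 1.02×10^6 N/C.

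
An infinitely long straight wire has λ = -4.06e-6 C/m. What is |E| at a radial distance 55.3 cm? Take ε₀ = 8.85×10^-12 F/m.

Choose a coaxial cylinder of radius r = 55.3 cm (arbitrary length L) as the Gaussian surface.
Q_enc = λL, so λ_enc = -4.06e-6 C/m.
Since E is radial and uniform over the curved surface, Φ = E·2πrL = Q_enc/ε₀ = λ_enc L/ε₀.
E = |λ_enc|/(2πε₀r) = (4.06×10^-6)/(2π·8.85×10^-12·0.553) = 1.32×10^5 N/C.

|E| ≈ 1.32×10^5 N/C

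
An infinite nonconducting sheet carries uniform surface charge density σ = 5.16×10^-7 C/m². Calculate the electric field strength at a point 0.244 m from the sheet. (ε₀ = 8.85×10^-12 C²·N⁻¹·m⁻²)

2.92e4 N/C

Choose a cylindrical pillbox piercing the sheet, end faces (area A) parallel to it.
Only the two end caps contribute flux: Φ = 2EA. With Q_enc = σA, Gauss's law gives E = |σ|/(2ε₀).
E = |σ|/(2ε₀) = (5.16×10^-7)/(2·8.85×10^-12) = 2.92×10^4 N/C.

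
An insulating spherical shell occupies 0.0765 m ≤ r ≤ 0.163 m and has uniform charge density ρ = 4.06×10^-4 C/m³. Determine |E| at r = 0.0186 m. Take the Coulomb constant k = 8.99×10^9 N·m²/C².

|E| = 0 V/m

Take a concentric spherical Gaussian surface of radius r = 0.0186 m (r < 0.0765 m, inside the empty cavity).
Q_enc = 0 (all charge lies at larger r); Gauss's law gives E = 0.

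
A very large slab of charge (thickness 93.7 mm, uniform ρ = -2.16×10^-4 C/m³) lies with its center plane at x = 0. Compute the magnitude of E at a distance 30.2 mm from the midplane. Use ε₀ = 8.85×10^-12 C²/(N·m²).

7.37e5 N/C

By symmetry E is perpendicular to the slab. A Gaussian pillbox from −30.2 mm to +30.2 mm (face area A) lies entirely within the slab.
Q_enc = ρ·(2x)·A and flux = 2EA, so 2EA = 2ρxA/ε₀ ⇒ E = |ρ|x/ε₀.
E = (2.16e-4)(0.0302)/(8.85×10^-12) = 7.37e5 N/C.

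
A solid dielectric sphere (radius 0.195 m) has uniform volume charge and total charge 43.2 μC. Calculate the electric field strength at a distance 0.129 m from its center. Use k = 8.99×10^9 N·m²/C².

6.76×10^6 N/C

Take a concentric spherical Gaussian surface of radius r = 0.129 m (r < R).
Only the charge within r is enclosed: Q_enc = Q·(r/R)³ = (43.2 μC)·(0.129 m/0.195 m)³ = 1.251e-5 C.
Applying ∮E·dA = Q_enc/ε₀ with Φ = E(4πr²):
E = k|Q_enc|/r² = (8.99×10^9)(1.251×10^-5)/(0.129)² = 6.76×10^6 N/C.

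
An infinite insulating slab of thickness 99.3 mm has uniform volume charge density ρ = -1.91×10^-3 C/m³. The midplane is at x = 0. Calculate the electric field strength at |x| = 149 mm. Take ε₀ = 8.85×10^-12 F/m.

|E| = 1.07e7 N/C

The point |x| = 149 mm lies outside the slab (half-thickness 0.04965 m). A symmetric pillbox spanning the full slab encloses Q_enc = ρ·d·A.
Flux = 2EA ⇒ E = |ρ|d/(2ε₀), independent of distance outside.
E = (1.91×10^-3)(0.0993)/(2·8.85×10^-12) = 1.07e7 N/C.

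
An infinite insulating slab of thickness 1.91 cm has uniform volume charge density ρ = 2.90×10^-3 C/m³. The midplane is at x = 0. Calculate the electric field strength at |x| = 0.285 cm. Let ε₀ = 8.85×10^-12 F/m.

By symmetry E is perpendicular to the slab. A Gaussian pillbox from −0.285 cm to +0.285 cm (face area A) lies entirely within the slab.
Q_enc = ρ·(2x)·A and flux = 2EA, so 2EA = 2ρxA/ε₀ ⇒ E = |ρ|x/ε₀.
E = (2.90×10^-3)(0.00285)/(8.85×10^-12) = 9.34×10^5 N/C.

9.34×10^5 N/C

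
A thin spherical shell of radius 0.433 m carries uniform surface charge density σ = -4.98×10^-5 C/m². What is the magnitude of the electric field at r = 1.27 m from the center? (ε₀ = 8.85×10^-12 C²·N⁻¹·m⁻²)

Take a concentric spherical Gaussian surface of radius r = 1.27 m (r > 0.433 m).
The entire shell is enclosed: Q_enc = σ·4πR² = (-4.98×10^-5)·4π·(0.433)² = -1.173×10^-4 C.
Gauss's law: E·4πr² = Q_enc/ε₀.
E = |Q_enc|/(4πε₀r²) = (1.173×10^-4)/(4π·8.85×10^-12·(1.27)²) = 6.54×10^5 N/C.

E ≈ 6.54×10^5 V/m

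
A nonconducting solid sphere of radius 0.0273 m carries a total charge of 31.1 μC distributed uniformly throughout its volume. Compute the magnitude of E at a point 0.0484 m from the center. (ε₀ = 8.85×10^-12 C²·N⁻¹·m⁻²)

Use a concentric Gaussian sphere at r = 0.0484 m (r > R, so the entire charge is enclosed).
Q_enc = 31.1 μC = 3.11×10^-5 C.
By Gauss's law, ∮E·dA = E·4πr² = Q_enc/ε₀.
E = |Q_enc|/(4πε₀r²) = (3.11×10^-5)/(4π·8.85×10^-12·(0.0484)²) = 1.19×10^8 N/C.

|E| ≈ 1.19e8 N/C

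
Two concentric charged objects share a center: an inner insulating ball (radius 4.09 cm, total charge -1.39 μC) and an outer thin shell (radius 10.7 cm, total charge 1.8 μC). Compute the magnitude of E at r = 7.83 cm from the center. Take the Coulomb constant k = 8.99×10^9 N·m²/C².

E = 2.04×10^6 N/C

Symmetry ⇒ E = E(r) r̂. Gaussian sphere of radius r = 7.83 cm (between the bodies, 4.09 cm < r < 10.7 cm).
Only the inner charge is enclosed; the outer shell contributes nothing inside itself. Q_enc = -1.39 μC = -1.39×10^-6 C.
Applying ∮E·dA = Q_enc/ε₀ with Φ = E(4πr²):
E = k|Q_enc|/r² = (8.99×10^9)(1.39×10^-6)/(0.0783)² = 2.04×10^6 N/C.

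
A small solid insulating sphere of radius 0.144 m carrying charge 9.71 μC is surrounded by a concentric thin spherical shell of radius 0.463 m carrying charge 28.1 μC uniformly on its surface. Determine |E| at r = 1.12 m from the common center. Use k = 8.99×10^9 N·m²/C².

Take a concentric spherical Gaussian surface of radius r = 1.12 m (r > 0.463 m, enclosing both).
Q_enc = (9.71 μC) + (28.1 μC) = 3.781×10^-5 C.
Since E is radial and uniform over the Gaussian sphere, Φ = E·4πr² = Q_enc/ε₀.
E = k|Q_enc|/r² = (8.99×10^9)(3.781×10^-5)/(1.12)² = 2.71×10^5 N/C.

E ≈ 2.71×10^5 N/C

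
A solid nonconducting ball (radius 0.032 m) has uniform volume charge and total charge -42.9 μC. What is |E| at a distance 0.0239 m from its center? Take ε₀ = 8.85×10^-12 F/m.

Take a concentric spherical Gaussian surface of radius r = 0.0239 m (r < R).
For a uniform sphere the enclosed fraction is (r/R)³, so Q_enc = (-42.9 μC)(0.0239/0.032)³ = -1.787×10^-5 C.
Applying ∮E·dA = Q_enc/ε₀ with Φ = E(4πr²):
E = |Q_enc|/(4πε₀r²) = (1.787×10^-5)/(4π·8.85×10^-12·(0.0239)²) = 2.81e8 N/C.

|E| ≈ 2.81e8 N/C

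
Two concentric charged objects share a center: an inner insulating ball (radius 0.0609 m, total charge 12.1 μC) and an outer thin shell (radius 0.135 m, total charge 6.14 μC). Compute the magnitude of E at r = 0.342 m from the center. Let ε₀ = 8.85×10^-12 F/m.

|E| = 1.40e6 N/C

By spherical symmetry E is radial; choose a Gaussian sphere of radius r = 0.342 m (r > 0.135 m, enclosing both).
Q_enc = (12.1 μC) + (6.14 μC) = 1.824×10^-5 C.
Gauss's law: E·4πr² = Q_enc/ε₀.
E = |Q_enc|/(4πε₀r²) = (1.824×10^-5)/(4π·8.85×10^-12·(0.342)²) = 1.40×10^6 N/C.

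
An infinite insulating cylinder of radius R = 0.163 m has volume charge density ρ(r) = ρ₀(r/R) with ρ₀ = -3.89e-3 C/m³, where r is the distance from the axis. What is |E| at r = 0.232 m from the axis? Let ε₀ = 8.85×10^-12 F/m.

|E| ≈ 1.68×10^7 N/C

Take a coaxial cylindrical Gaussian surface of radius r = 0.232 m and length L (r > R, full charge per length enclosed).
λ_enc = 2π ∫₀^R ρ₀(r'/R)^1 r' dr' = 2πρ₀R²/3 = -2.165e-4 C/m.
Since E is radial and uniform over the curved surface, Φ = E·2πrL = Q_enc/ε₀ = λ_enc L/ε₀.
E = |λ_enc|/(2πε₀r) = (2.165×10^-4)/(2π·8.85×10^-12·0.232) = 1.68×10^7 N/C.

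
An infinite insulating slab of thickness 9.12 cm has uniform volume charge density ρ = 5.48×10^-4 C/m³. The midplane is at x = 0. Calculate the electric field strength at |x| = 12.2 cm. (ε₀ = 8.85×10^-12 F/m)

The point |x| = 12.2 cm lies outside the slab (half-thickness 0.0456 m). A symmetric pillbox spanning the full slab encloses Q_enc = ρ·d·A.
Flux = 2EA ⇒ E = |ρ|d/(2ε₀), independent of distance outside.
E = (5.48e-4)(0.0912)/(2·8.85×10^-12) = 2.82×10^6 N/C.

|E| = 2.82×10^6 N/C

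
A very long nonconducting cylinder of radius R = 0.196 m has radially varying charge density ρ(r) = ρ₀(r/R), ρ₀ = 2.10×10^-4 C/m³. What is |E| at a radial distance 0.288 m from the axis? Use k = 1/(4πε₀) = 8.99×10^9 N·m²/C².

Choose a coaxial cylinder of radius r = 0.288 m (arbitrary length L) as the Gaussian surface (r > R, full charge per length enclosed).
λ_enc = 2π ∫₀^R ρ₀(r'/R)^1 r' dr' = 2πρ₀R²/3 = 1.69×10^-5 C/m.
Applying ∮E·dA = Q_enc/ε₀ with the end caps contributing no flux:
E = 2k|λ_enc|/r = 2(8.99×10^9)(1.69×10^-5)/(0.288) = 1.05×10^6 N/C.

E = 1.05×10^6 N/C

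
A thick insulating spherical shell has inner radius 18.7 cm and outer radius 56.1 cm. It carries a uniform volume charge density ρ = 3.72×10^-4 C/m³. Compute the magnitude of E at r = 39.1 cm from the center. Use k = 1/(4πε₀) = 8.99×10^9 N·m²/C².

E ≈ 4.88e6 V/m

By spherical symmetry E is radial; choose a Gaussian sphere of radius r = 39.1 cm (within the shell material, 18.7 cm < r < 56.1 cm).
Enclosed charge is the volume from a to r: Q_enc = (4π/3)ρ(r³ − a³) = 8.296×10^-5 C.
Since E is radial and uniform over the Gaussian sphere, Φ = E·4πr² = Q_enc/ε₀.
E = k|Q_enc|/r² = (8.99×10^9)(8.296×10^-5)/(0.391)² = 4.88×10^6 N/C.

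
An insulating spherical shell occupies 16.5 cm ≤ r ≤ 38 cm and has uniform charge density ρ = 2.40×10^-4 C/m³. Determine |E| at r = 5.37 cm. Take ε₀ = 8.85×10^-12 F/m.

Symmetry ⇒ E = E(r) r̂. Gaussian sphere of radius r = 5.37 cm (r < 16.5 cm, inside the empty cavity).
Q_enc = 0 (all charge lies at larger r); Gauss's law gives E = 0.

E = 0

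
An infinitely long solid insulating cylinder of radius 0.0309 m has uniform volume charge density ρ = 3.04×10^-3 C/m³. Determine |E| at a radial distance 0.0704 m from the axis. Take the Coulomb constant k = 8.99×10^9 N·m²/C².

By cylindrical symmetry E is radial; use a coaxial Gaussian cylinder of radius 0.0704 m and length L (r > 0.0309 m, full cross-section enclosed).
λ_enc = ρ·πR² = (3.04×10^-3)π(0.0309)² = 9.119×10^-6 C/m.
Applying ∮E·dA = Q_enc/ε₀ with the end caps contributing no flux:
E = 2k|λ_enc|/r = 2(8.99×10^9)(9.119×10^-6)/(0.0704) = 2.33×10^6 N/C.

|E| ≈ 2.33×10^6 V/m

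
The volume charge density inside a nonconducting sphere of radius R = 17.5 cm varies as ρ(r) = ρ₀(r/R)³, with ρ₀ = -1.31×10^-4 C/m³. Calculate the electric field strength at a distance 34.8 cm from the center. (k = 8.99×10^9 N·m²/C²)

Take a concentric spherical Gaussian surface of radius r = 34.8 cm (r > R, all charge enclosed).
Q_enc = 4π ∫₀^R ρ₀(r'/R)^3 r'² dr' = 4πρ₀R³/6 = -1.47e-6 C.
Gauss's law: E·4πr² = Q_enc/ε₀.
E = k|Q_enc|/r² = (8.99×10^9)(1.47×10^-6)/(0.348)² = 1.09×10^5 N/C.

1.09e5 N/C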